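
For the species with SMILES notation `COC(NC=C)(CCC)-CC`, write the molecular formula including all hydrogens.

Heavy atoms from the SMILES: 9 C, 1 N, 1 O.
Implicit hydrogens by atom environment:
  4 × C: 2 H each → 8
  3 × C: 3 H each → 9
  1 × C: 1 H
  1 × C: no H
  1 × N: 1 H
  1 × O: no H
  Total hydrogens = 19.
Molecular formula: C9H19NO

C9H19NO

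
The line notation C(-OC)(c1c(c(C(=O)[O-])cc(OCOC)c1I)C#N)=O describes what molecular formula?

Heavy atoms from the SMILES: 12 C, 1 I, 1 N, 6 O.
Implicit hydrogens by atom environment:
  5 × C (aromatic): no H
  5 × O: no H
  3 × C: no H
  2 × C: 3 H each → 6
  1 × C: 2 H
  1 × C (aromatic): 1 H
  1 × I: no H
  1 × N: no H
  1 × O (charge -1): no H
  Total hydrogens = 9.
Net charge -1.
Molecular formula: C12H9INO6-

C12H9INO6-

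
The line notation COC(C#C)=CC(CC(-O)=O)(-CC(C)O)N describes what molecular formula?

Heavy atoms from the SMILES: 11 C, 1 N, 4 O.
Implicit hydrogens by atom environment:
  4 × C: no H
  3 × C: 1 H each → 3
  2 × C: 3 H each → 6
  2 × C: 2 H each → 4
  2 × O: 1 H each → 2
  2 × O: no H
  1 × N: 2 H
  Total hydrogens = 17.
Molecular formula: C11H17NO4

C11H17NO4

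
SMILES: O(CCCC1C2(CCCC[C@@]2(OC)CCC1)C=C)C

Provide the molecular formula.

C17H30O2

Heavy atoms from the SMILES: 17 C, 2 O.
Implicit hydrogens by atom environment:
  11 × C: 2 H each → 22
  2 × C: 3 H each → 6
  2 × C: 1 H each → 2
  2 × C: no H
  2 × O: no H
  Total hydrogens = 30.
Molecular formula: C17H30O2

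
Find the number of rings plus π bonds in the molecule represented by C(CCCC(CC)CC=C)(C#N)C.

Molecular formula from the SMILES: C12H21N.
DoU = (2C + 2 + N − H − X)/2 = (2·12 + 2 + 1 − 21 − 0)/2 = 6/2 = 3.
(Structurally: 0 ring(s) + 3 π bond(s) = 3.)

3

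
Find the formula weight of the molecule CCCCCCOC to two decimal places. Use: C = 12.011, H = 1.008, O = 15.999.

Molecular formula: C7H16O.
M = 7×12.011 + 16×1.008 + 1×15.999 = 116.20 g/mol.

116.20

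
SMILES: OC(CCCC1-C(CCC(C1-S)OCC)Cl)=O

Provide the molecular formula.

C12H21ClO3S

Heavy atoms from the SMILES: 12 C, 1 Cl, 3 O, 1 S.
Implicit hydrogens by atom environment:
  6 × C: 2 H each → 12
  4 × C: 1 H each → 4
  2 × O: no H
  1 × C: 3 H
  1 × C: no H
  1 × Cl: no H
  1 × O: 1 H
  1 × S: 1 H
  Total hydrogens = 21.
Molecular formula: C12H21ClO3S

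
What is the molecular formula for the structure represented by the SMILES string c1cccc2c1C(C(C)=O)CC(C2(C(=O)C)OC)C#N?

Heavy atoms from the SMILES: 16 C, 1 N, 3 O.
Implicit hydrogens by atom environment:
  4 × C (aromatic): 1 H each → 4
  4 × C: no H
  3 × C: 3 H each → 9
  3 × O: no H
  2 × C: 1 H each → 2
  2 × C (aromatic): no H
  1 × C: 2 H
  1 × N: no H
  Total hydrogens = 17.
Molecular formula: C16H17NO3

C16H17NO3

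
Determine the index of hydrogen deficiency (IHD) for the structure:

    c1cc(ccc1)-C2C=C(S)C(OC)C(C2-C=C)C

7

Molecular formula from the SMILES: C16H20OS.
DoU = (2C + 2 + N − H − X)/2 = (2·16 + 2 + 0 − 20 − 0)/2 = 14/2 = 7.
(Structurally: 2 ring(s) + 5 π bond(s) = 7.)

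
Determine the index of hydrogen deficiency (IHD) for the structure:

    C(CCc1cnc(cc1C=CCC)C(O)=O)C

Molecular formula from the SMILES: C14H19NO2.
DoU = (2C + 2 + N − H − X)/2 = (2·14 + 2 + 1 − 19 − 0)/2 = 12/2 = 6.
(Structurally: 1 ring(s) + 5 π bond(s) = 6.)

6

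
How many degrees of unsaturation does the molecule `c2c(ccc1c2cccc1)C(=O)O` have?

8

Molecular formula from the SMILES: C11H8O2.
DoU = (2C + 2 + N − H − X)/2 = (2·11 + 2 + 0 − 8 − 0)/2 = 16/2 = 8.
(Structurally: 2 ring(s) + 6 π bond(s) = 8.)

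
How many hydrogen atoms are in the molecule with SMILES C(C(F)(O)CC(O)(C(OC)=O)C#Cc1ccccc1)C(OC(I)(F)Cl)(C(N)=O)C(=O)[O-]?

16

Hydrogens are implicit in SMILES; fill each atom to its normal valence:
  9 × C: no H
  5 × C (aromatic): 1 H each → 5
  5 × O: no H
  2 × C: 2 H each → 4
  2 × F: no H
  2 × O: 1 H each → 2
  1 × C: 3 H
  1 × C (aromatic): no H
  1 × Cl: no H
  1 × I: no H
  1 × N: 2 H
  1 × O (charge -1): no H
  Total hydrogens = 16.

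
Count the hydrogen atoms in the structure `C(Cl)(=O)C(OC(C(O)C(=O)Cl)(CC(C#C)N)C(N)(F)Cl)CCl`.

13

Hydrogens are implicit in SMILES; fill each atom to its normal valence:
  5 × C: no H
  4 × C: 1 H each → 4
  4 × Cl: no H
  3 × O: no H
  2 × C: 2 H each → 4
  2 × N: 2 H each → 4
  1 × F: no H
  1 × O: 1 H
  Total hydrogens = 13.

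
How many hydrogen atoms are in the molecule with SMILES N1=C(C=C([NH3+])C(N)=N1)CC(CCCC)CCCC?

Hydrogens are implicit in SMILES; fill each atom to its normal valence:
  7 × C: 2 H each → 14
  3 × C (aromatic): no H
  2 × C: 3 H each → 6
  2 × N (aromatic): no H
  1 × C (aromatic): 1 H
  1 × C: 1 H
  1 × N (charge +1): 3 H
  1 × N: 2 H
  Total hydrogens = 27.

27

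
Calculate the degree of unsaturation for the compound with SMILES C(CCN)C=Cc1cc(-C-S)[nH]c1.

Molecular formula from the SMILES: C10H16N2S.
DoU = (2C + 2 + N − H − X)/2 = (2·10 + 2 + 2 − 16 − 0)/2 = 8/2 = 4.
(Structurally: 1 ring(s) + 3 π bond(s) = 4.)

4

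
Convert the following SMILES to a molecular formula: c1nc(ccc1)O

Heavy atoms from the SMILES: 5 C, 1 N, 1 O.
Implicit hydrogens by atom environment:
  4 × C (aromatic): 1 H each → 4
  1 × C (aromatic): no H
  1 × N (aromatic): no H
  1 × O: 1 H
  Total hydrogens = 5.
Molecular formula: C5H5NO

C5H5NO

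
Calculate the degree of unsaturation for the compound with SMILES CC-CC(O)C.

0

Molecular formula from the SMILES: C5H12O.
DoU = (2C + 2 + N − H − X)/2 = (2·5 + 2 + 0 − 12 − 0)/2 = 0/2 = 0.
(Structurally: 0 ring(s) + 0 π bond(s) = 0.)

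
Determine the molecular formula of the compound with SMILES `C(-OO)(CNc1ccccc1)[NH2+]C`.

C9H15N2O2+

Heavy atoms from the SMILES: 9 C, 2 N, 2 O.
Implicit hydrogens by atom environment:
  5 × C (aromatic): 1 H each → 5
  1 × C: 3 H
  1 × C: 2 H
  1 × C: 1 H
  1 × C (aromatic): no H
  1 × N (charge +1): 2 H
  1 × N: 1 H
  1 × O: 1 H
  1 × O: no H
  Total hydrogens = 15.
Net charge +1.
Molecular formula: C9H15N2O2+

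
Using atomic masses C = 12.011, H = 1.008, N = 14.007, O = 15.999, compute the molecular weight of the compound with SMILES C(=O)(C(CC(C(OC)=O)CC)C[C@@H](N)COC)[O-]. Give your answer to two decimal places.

260.31

Molecular formula: C12H22NO5-.
M = 12×12.011 + 22×1.008 + 1×14.007 + 5×15.999 = 260.31 g/mol.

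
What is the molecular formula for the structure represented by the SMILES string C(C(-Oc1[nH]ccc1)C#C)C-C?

C10H13NO

Heavy atoms from the SMILES: 10 C, 1 N, 1 O.
Implicit hydrogens by atom environment:
  3 × C (aromatic): 1 H each → 3
  2 × C: 2 H each → 4
  2 × C: 1 H each → 2
  1 × C: 3 H
  1 × C (aromatic): no H
  1 × C: no H
  1 × N (aromatic): 1 H
  1 × O: no H
  Total hydrogens = 13.
Molecular formula: C10H13NO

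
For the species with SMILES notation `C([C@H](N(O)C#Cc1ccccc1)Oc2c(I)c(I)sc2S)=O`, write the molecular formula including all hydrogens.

C14H9I2NO3S2

Heavy atoms from the SMILES: 14 C, 2 I, 1 N, 3 O, 2 S.
Implicit hydrogens by atom environment:
  5 × C (aromatic): 1 H each → 5
  5 × C (aromatic): no H
  2 × C: 1 H each → 2
  2 × C: no H
  2 × I: no H
  2 × O: no H
  1 × N: no H
  1 × O: 1 H
  1 × S: 1 H
  1 × S (aromatic): no H
  Total hydrogens = 9.
Molecular formula: C14H9I2NO3S2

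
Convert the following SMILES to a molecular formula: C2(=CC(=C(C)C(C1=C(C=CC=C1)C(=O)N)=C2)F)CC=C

C17H16FNO

Heavy atoms from the SMILES: 17 C, 1 F, 1 N, 1 O.
Implicit hydrogens by atom environment:
  6 × C (aromatic): 1 H each → 6
  6 × C (aromatic): no H
  2 × C: 2 H each → 4
  1 × C: 3 H
  1 × C: 1 H
  1 × C: no H
  1 × F: no H
  1 × N: 2 H
  1 × O: no H
  Total hydrogens = 16.
Molecular formula: C17H16FNO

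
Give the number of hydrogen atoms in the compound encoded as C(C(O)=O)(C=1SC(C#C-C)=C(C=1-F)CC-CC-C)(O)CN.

Hydrogens are implicit in SMILES; fill each atom to its normal valence:
  5 × C: 2 H each → 10
  4 × C (aromatic): no H
  4 × C: no H
  2 × C: 3 H each → 6
  2 × O: 1 H each → 2
  1 × F: no H
  1 × N: 2 H
  1 × O: no H
  1 × S (aromatic): no H
  Total hydrogens = 20.

20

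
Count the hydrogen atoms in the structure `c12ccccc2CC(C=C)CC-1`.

Hydrogens are implicit in SMILES; fill each atom to its normal valence:
  4 × C: 2 H each → 8
  4 × C (aromatic): 1 H each → 4
  2 × C: 1 H each → 2
  2 × C (aromatic): no H
  Total hydrogens = 14.

14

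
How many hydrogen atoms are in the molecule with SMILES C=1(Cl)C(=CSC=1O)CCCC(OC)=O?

Hydrogens are implicit in SMILES; fill each atom to its normal valence:
  3 × C: 2 H each → 6
  3 × C (aromatic): no H
  2 × O: no H
  1 × C: 3 H
  1 × C (aromatic): 1 H
  1 × C: no H
  1 × Cl: no H
  1 × O: 1 H
  1 × S (aromatic): no H
  Total hydrogens = 11.

11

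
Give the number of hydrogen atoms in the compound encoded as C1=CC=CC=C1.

6

Hydrogens are implicit in SMILES; fill each atom to its normal valence:
  6 × C (aromatic): 1 H each → 6
  Total hydrogens = 6.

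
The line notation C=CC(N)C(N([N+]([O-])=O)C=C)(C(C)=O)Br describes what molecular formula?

C8H12BrN3O3

Heavy atoms from the SMILES: 1 Br, 8 C, 3 N, 3 O.
Implicit hydrogens by atom environment:
  3 × C: 1 H each → 3
  2 × C: 2 H each → 4
  2 × C: no H
  2 × O: no H
  1 × Br: no H
  1 × C: 3 H
  1 × N: 2 H
  1 × N: no H
  1 × N (charge +1): no H
  1 × O (charge -1): no H
  Total hydrogens = 12.
Molecular formula: C8H12BrN3O3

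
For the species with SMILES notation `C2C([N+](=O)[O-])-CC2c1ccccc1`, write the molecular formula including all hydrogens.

C10H11NO2

Heavy atoms from the SMILES: 10 C, 1 N, 2 O.
Implicit hydrogens by atom environment:
  5 × C (aromatic): 1 H each → 5
  2 × C: 2 H each → 4
  2 × C: 1 H each → 2
  1 × C (aromatic): no H
  1 × N (charge +1): no H
  1 × O: no H
  1 × O (charge -1): no H
  Total hydrogens = 11.
Molecular formula: C10H11NO2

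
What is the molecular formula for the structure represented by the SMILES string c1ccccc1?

C6H6

Heavy atoms from the SMILES: 6 C.
Implicit hydrogens by atom environment:
  6 × C (aromatic): 1 H each → 6
  Total hydrogens = 6.
Molecular formula: C6H6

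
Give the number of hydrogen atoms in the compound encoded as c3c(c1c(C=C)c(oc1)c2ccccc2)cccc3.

Hydrogens are implicit in SMILES; fill each atom to its normal valence:
  11 × C (aromatic): 1 H each → 11
  5 × C (aromatic): no H
  1 × C: 2 H
  1 × C: 1 H
  1 × O (aromatic): no H
  Total hydrogens = 14.

14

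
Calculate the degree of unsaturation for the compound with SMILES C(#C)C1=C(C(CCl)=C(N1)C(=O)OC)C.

6

Molecular formula from the SMILES: C10H10ClNO2.
DoU = (2C + 2 + N − H − X)/2 = (2·10 + 2 + 1 − 10 − 1)/2 = 12/2 = 6.
(Structurally: 1 ring(s) + 5 π bond(s) = 6.)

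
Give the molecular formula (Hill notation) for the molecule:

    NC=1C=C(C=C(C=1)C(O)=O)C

C8H9NO2

Heavy atoms from the SMILES: 8 C, 1 N, 2 O.
Implicit hydrogens by atom environment:
  3 × C (aromatic): 1 H each → 3
  3 × C (aromatic): no H
  1 × C: 3 H
  1 × C: no H
  1 × N: 2 H
  1 × O: 1 H
  1 × O: no H
  Total hydrogens = 9.
Molecular formula: C8H9NO2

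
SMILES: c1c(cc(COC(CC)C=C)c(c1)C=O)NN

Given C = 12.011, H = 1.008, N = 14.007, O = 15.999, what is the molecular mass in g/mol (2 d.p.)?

Molecular formula: C13H18N2O2.
M = 13×12.011 + 18×1.008 + 2×14.007 + 2×15.999 = 234.30 g/mol.

234.30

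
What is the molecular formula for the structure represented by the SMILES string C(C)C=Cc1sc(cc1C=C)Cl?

C10H11ClS

Heavy atoms from the SMILES: 10 C, 1 Cl, 1 S.
Implicit hydrogens by atom environment:
  3 × C: 1 H each → 3
  3 × C (aromatic): no H
  2 × C: 2 H each → 4
  1 × C: 3 H
  1 × C (aromatic): 1 H
  1 × Cl: no H
  1 × S (aromatic): no H
  Total hydrogens = 11.
Molecular formula: C10H11ClS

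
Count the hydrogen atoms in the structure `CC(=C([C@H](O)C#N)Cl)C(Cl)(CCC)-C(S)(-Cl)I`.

13

Hydrogens are implicit in SMILES; fill each atom to its normal valence:
  5 × C: no H
  3 × Cl: no H
  2 × C: 3 H each → 6
  2 × C: 2 H each → 4
  1 × C: 1 H
  1 × I: no H
  1 × N: no H
  1 × O: 1 H
  1 × S: 1 H
  Total hydrogens = 13.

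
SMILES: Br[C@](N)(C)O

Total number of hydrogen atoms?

6

Hydrogens are implicit in SMILES; fill each atom to its normal valence:
  1 × Br: no H
  1 × C: 3 H
  1 × C: no H
  1 × N: 2 H
  1 × O: 1 H
  Total hydrogens = 6.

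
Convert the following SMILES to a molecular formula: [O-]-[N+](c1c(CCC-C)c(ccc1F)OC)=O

C11H14FNO3

Heavy atoms from the SMILES: 11 C, 1 F, 1 N, 3 O.
Implicit hydrogens by atom environment:
  4 × C (aromatic): no H
  3 × C: 2 H each → 6
  2 × C: 3 H each → 6
  2 × C (aromatic): 1 H each → 2
  2 × O: no H
  1 × F: no H
  1 × N (charge +1): no H
  1 × O (charge -1): no H
  Total hydrogens = 14.
Molecular formula: C11H14FNO3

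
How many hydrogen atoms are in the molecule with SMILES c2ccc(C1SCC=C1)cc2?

10

Hydrogens are implicit in SMILES; fill each atom to its normal valence:
  5 × C (aromatic): 1 H each → 5
  3 × C: 1 H each → 3
  1 × C: 2 H
  1 × C (aromatic): no H
  1 × S: no H
  Total hydrogens = 10.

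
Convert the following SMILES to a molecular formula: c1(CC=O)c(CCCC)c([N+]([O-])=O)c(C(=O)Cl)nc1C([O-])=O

C13H12ClN2O6-

Heavy atoms from the SMILES: 13 C, 1 Cl, 2 N, 6 O.
Implicit hydrogens by atom environment:
  5 × C (aromatic): no H
  4 × C: 2 H each → 8
  4 × O: no H
  2 × C: no H
  2 × O (charge -1): no H
  1 × C: 3 H
  1 × C: 1 H
  1 × Cl: no H
  1 × N (aromatic): no H
  1 × N (charge +1): no H
  Total hydrogens = 12.
Net charge -1.
Molecular formula: C13H12ClN2O6-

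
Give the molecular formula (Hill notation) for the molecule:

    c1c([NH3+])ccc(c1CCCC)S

Heavy atoms from the SMILES: 10 C, 1 N, 1 S.
Implicit hydrogens by atom environment:
  3 × C: 2 H each → 6
  3 × C (aromatic): 1 H each → 3
  3 × C (aromatic): no H
  1 × C: 3 H
  1 × N (charge +1): 3 H
  1 × S: 1 H
  Total hydrogens = 16.
Net charge +1.
Molecular formula: C10H16NS+

C10H16NS+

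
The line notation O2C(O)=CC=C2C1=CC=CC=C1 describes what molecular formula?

C10H8O2

Heavy atoms from the SMILES: 10 C, 2 O.
Implicit hydrogens by atom environment:
  7 × C (aromatic): 1 H each → 7
  3 × C (aromatic): no H
  1 × O: 1 H
  1 × O (aromatic): no H
  Total hydrogens = 8.
Molecular formula: C10H8O2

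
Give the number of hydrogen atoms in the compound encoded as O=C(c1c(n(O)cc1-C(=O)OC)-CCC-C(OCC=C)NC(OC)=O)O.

22

Hydrogens are implicit in SMILES; fill each atom to its normal valence:
  6 × O: no H
  5 × C: 2 H each → 10
  3 × C (aromatic): no H
  3 × C: no H
  2 × C: 3 H each → 6
  2 × C: 1 H each → 2
  2 × O: 1 H each → 2
  1 × C (aromatic): 1 H
  1 × N: 1 H
  1 × N (aromatic): no H
  Total hydrogens = 22.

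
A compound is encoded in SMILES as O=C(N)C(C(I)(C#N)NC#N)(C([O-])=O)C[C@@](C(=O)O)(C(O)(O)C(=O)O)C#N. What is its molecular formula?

C12H9IN5O9-

Heavy atoms from the SMILES: 12 C, 1 I, 5 N, 9 O.
Implicit hydrogens by atom environment:
  11 × C: no H
  4 × O: 1 H each → 4
  4 × O: no H
  3 × N: no H
  1 × C: 2 H
  1 × I: no H
  1 × N: 2 H
  1 × N: 1 H
  1 × O (charge -1): no H
  Total hydrogens = 9.
Net charge -1.
Molecular formula: C12H9IN5O9-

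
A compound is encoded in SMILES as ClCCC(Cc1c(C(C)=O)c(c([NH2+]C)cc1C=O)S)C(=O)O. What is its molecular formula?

C15H19ClNO4S+

Heavy atoms from the SMILES: 15 C, 1 Cl, 1 N, 4 O, 1 S.
Implicit hydrogens by atom environment:
  5 × C (aromatic): no H
  3 × C: 2 H each → 6
  3 × O: no H
  2 × C: 3 H each → 6
  2 × C: 1 H each → 2
  2 × C: no H
  1 × C (aromatic): 1 H
  1 × Cl: no H
  1 × N (charge +1): 2 H
  1 × O: 1 H
  1 × S: 1 H
  Total hydrogens = 19.
Net charge +1.
Molecular formula: C15H19ClNO4S+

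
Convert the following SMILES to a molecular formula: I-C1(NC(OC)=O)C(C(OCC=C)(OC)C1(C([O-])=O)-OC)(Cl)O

C12H16ClINO8-

Heavy atoms from the SMILES: 12 C, 1 Cl, 1 I, 1 N, 8 O.
Implicit hydrogens by atom environment:
  6 × C: no H
  6 × O: no H
  3 × C: 3 H each → 9
  2 × C: 2 H each → 4
  1 × C: 1 H
  1 × Cl: no H
  1 × I: no H
  1 × N: 1 H
  1 × O: 1 H
  1 × O (charge -1): no H
  Total hydrogens = 16.
Net charge -1.
Molecular formula: C12H16ClINO8-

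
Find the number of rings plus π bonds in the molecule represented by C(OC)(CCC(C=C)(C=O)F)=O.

Molecular formula from the SMILES: C8H11FO3.
DoU = (2C + 2 + N − H − X)/2 = (2·8 + 2 + 0 − 11 − 1)/2 = 6/2 = 3.
(Structurally: 0 ring(s) + 3 π bond(s) = 3.)

3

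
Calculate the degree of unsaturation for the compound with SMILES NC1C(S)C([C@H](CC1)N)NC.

1

Molecular formula from the SMILES: C7H17N3S.
DoU = (2C + 2 + N − H − X)/2 = (2·7 + 2 + 3 − 17 − 0)/2 = 2/2 = 1.
(Structurally: 1 ring(s) + 0 π bond(s) = 1.)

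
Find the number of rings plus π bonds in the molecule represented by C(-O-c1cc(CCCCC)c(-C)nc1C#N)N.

6

Molecular formula from the SMILES: C13H19N3O.
DoU = (2C + 2 + N − H − X)/2 = (2·13 + 2 + 3 − 19 − 0)/2 = 12/2 = 6.
(Structurally: 1 ring(s) + 5 π bond(s) = 6.)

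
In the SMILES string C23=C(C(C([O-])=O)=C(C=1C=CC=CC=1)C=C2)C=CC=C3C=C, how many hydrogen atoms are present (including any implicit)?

13

Hydrogens are implicit in SMILES; fill each atom to its normal valence:
  10 × C (aromatic): 1 H each → 10
  6 × C (aromatic): no H
  1 × C: 2 H
  1 × C: 1 H
  1 × C: no H
  1 × O: no H
  1 × O (charge -1): no H
  Total hydrogens = 13.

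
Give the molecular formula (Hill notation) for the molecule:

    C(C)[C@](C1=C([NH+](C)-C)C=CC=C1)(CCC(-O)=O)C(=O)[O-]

Heavy atoms from the SMILES: 15 C, 1 N, 4 O.
Implicit hydrogens by atom environment:
  4 × C (aromatic): 1 H each → 4
  3 × C: 3 H each → 9
  3 × C: 2 H each → 6
  3 × C: no H
  2 × C (aromatic): no H
  2 × O: no H
  1 × N (charge +1): 1 H
  1 × O: 1 H
  1 × O (charge -1): no H
  Total hydrogens = 21.
Molecular formula: C15H21NO4

C15H21NO4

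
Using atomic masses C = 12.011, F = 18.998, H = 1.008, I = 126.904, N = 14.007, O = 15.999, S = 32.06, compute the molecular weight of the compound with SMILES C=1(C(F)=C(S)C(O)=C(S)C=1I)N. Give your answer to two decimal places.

317.13

Molecular formula: C6H5FINOS2.
M = 6×12.011 + 1×18.998 + 5×1.008 + 1×126.904 + 1×14.007 + 1×15.999 + 2×32.06 = 317.13 g/mol.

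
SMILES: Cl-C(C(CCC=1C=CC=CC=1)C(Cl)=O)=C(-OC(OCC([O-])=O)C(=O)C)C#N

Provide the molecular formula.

Heavy atoms from the SMILES: 18 C, 2 Cl, 1 N, 6 O.
Implicit hydrogens by atom environment:
  6 × C: no H
  5 × C (aromatic): 1 H each → 5
  5 × O: no H
  3 × C: 2 H each → 6
  2 × C: 1 H each → 2
  2 × Cl: no H
  1 × C: 3 H
  1 × C (aromatic): no H
  1 × N: no H
  1 × O (charge -1): no H
  Total hydrogens = 16.
Net charge -1.
Molecular formula: C18H16Cl2NO6-

C18H16Cl2NO6-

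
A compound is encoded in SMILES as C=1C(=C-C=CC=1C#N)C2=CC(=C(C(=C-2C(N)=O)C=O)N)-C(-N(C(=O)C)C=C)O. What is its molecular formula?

Heavy atoms from the SMILES: 20 C, 4 N, 4 O.
Implicit hydrogens by atom environment:
  7 × C (aromatic): no H
  5 × C (aromatic): 1 H each → 5
  3 × C: 1 H each → 3
  3 × C: no H
  3 × O: no H
  2 × N: 2 H each → 4
  2 × N: no H
  1 × C: 3 H
  1 × C: 2 H
  1 × O: 1 H
  Total hydrogens = 18.
Molecular formula: C20H18N4O4

C20H18N4O4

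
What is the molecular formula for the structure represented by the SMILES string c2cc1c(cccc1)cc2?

Heavy atoms from the SMILES: 10 C.
Implicit hydrogens by atom environment:
  8 × C (aromatic): 1 H each → 8
  2 × C (aromatic): no H
  Total hydrogens = 8.
Molecular formula: C10H8

C10H8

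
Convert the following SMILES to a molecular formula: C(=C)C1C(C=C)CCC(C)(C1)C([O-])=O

C12H17O2-

Heavy atoms from the SMILES: 12 C, 2 O.
Implicit hydrogens by atom environment:
  5 × C: 2 H each → 10
  4 × C: 1 H each → 4
  2 × C: no H
  1 × C: 3 H
  1 × O: no H
  1 × O (charge -1): no H
  Total hydrogens = 17.
Net charge -1.
Molecular formula: C12H17O2-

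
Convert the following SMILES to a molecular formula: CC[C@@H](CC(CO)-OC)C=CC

C10H20O2

Heavy atoms from the SMILES: 10 C, 2 O.
Implicit hydrogens by atom environment:
  4 × C: 1 H each → 4
  3 × C: 3 H each → 9
  3 × C: 2 H each → 6
  1 × O: 1 H
  1 × O: no H
  Total hydrogens = 20.
Molecular formula: C10H20O2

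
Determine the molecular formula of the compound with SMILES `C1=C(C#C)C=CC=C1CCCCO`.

C12H14O

Heavy atoms from the SMILES: 12 C, 1 O.
Implicit hydrogens by atom environment:
  4 × C: 2 H each → 8
  4 × C (aromatic): 1 H each → 4
  2 × C (aromatic): no H
  1 × C: 1 H
  1 × C: no H
  1 × O: 1 H
  Total hydrogens = 14.
Molecular formula: C12H14O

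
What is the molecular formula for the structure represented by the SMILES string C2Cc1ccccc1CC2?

Heavy atoms from the SMILES: 10 C.
Implicit hydrogens by atom environment:
  4 × C: 2 H each → 8
  4 × C (aromatic): 1 H each → 4
  2 × C (aromatic): no H
  Total hydrogens = 12.
Molecular formula: C10H12

C10H12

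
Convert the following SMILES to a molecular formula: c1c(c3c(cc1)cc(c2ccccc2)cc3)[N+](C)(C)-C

Heavy atoms from the SMILES: 19 C, 1 N.
Implicit hydrogens by atom environment:
  11 × C (aromatic): 1 H each → 11
  5 × C (aromatic): no H
  3 × C: 3 H each → 9
  1 × N (charge +1): no H
  Total hydrogens = 20.
Net charge +1.
Molecular formula: C19H20N+

C19H20N+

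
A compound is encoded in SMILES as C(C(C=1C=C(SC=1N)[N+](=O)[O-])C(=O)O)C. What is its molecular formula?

C8H10N2O4S

Heavy atoms from the SMILES: 8 C, 2 N, 4 O, 1 S.
Implicit hydrogens by atom environment:
  3 × C (aromatic): no H
  2 × O: no H
  1 × C: 3 H
  1 × C: 2 H
  1 × C (aromatic): 1 H
  1 × C: 1 H
  1 × C: no H
  1 × N: 2 H
  1 × N (charge +1): no H
  1 × O: 1 H
  1 × O (charge -1): no H
  1 × S (aromatic): no H
  Total hydrogens = 10.
Molecular formula: C8H10N2O4S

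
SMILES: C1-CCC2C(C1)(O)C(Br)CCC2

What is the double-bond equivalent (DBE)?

Molecular formula from the SMILES: C10H17BrO.
DoU = (2C + 2 + N − H − X)/2 = (2·10 + 2 + 0 − 17 − 1)/2 = 4/2 = 2.
(Structurally: 2 ring(s) + 0 π bond(s) = 2.)

2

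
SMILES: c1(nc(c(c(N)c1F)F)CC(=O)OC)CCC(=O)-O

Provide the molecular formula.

Heavy atoms from the SMILES: 11 C, 2 F, 2 N, 4 O.
Implicit hydrogens by atom environment:
  5 × C (aromatic): no H
  3 × C: 2 H each → 6
  3 × O: no H
  2 × C: no H
  2 × F: no H
  1 × C: 3 H
  1 × N: 2 H
  1 × N (aromatic): no H
  1 × O: 1 H
  Total hydrogens = 12.
Molecular formula: C11H12F2N2O4

C11H12F2N2O4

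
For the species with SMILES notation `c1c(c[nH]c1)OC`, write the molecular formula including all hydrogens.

Heavy atoms from the SMILES: 5 C, 1 N, 1 O.
Implicit hydrogens by atom environment:
  3 × C (aromatic): 1 H each → 3
  1 × C: 3 H
  1 × C (aromatic): no H
  1 × N (aromatic): 1 H
  1 × O: no H
  Total hydrogens = 7.
Molecular formula: C5H7NO

C5H7NO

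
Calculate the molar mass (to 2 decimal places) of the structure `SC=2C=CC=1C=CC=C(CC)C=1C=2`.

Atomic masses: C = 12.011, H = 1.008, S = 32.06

188.29

Molecular formula: C12H12S.
M = 12×12.011 + 12×1.008 + 1×32.06 = 188.29 g/mol.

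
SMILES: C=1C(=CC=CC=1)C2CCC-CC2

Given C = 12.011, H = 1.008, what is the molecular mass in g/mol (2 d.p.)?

160.26

Molecular formula: C12H16.
M = 12×12.011 + 16×1.008 = 160.26 g/mol.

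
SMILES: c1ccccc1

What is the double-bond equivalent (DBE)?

Molecular formula from the SMILES: C6H6.
DoU = (2C + 2 + N − H − X)/2 = (2·6 + 2 + 0 − 6 − 0)/2 = 8/2 = 4.
(Structurally: 1 ring(s) + 3 π bond(s) = 4.)

4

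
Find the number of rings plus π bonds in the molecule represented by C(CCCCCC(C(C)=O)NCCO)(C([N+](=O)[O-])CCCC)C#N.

4

Molecular formula from the SMILES: C17H31N3O4.
DoU = (2C + 2 + N − H − X)/2 = (2·17 + 2 + 3 − 31 − 0)/2 = 8/2 = 4.
(Structurally: 0 ring(s) + 4 π bond(s) = 4.)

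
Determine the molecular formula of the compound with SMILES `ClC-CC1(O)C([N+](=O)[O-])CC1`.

Heavy atoms from the SMILES: 6 C, 1 Cl, 1 N, 3 O.
Implicit hydrogens by atom environment:
  4 × C: 2 H each → 8
  1 × C: 1 H
  1 × C: no H
  1 × Cl: no H
  1 × N (charge +1): no H
  1 × O: 1 H
  1 × O: no H
  1 × O (charge -1): no H
  Total hydrogens = 10.
Molecular formula: C6H10ClNO3

C6H10ClNO3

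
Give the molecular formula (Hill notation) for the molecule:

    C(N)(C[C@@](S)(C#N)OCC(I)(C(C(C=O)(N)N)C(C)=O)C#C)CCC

Heavy atoms from the SMILES: 16 C, 1 I, 4 N, 3 O, 1 S.
Implicit hydrogens by atom environment:
  6 × C: no H
  4 × C: 2 H each → 8
  4 × C: 1 H each → 4
  3 × N: 2 H each → 6
  3 × O: no H
  2 × C: 3 H each → 6
  1 × I: no H
  1 × N: no H
  1 × S: 1 H
  Total hydrogens = 25.
Molecular formula: C16H25IN4O3S

C16H25IN4O3S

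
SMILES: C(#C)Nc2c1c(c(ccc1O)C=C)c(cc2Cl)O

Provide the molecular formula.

C14H10ClNO2

Heavy atoms from the SMILES: 14 C, 1 Cl, 1 N, 2 O.
Implicit hydrogens by atom environment:
  7 × C (aromatic): no H
  3 × C (aromatic): 1 H each → 3
  2 × C: 1 H each → 2
  2 × O: 1 H each → 2
  1 × C: 2 H
  1 × C: no H
  1 × Cl: no H
  1 × N: 1 H
  Total hydrogens = 10.
Molecular formula: C14H10ClNO2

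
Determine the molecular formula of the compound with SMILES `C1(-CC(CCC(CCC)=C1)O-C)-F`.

Heavy atoms from the SMILES: 11 C, 1 F, 1 O.
Implicit hydrogens by atom environment:
  5 × C: 2 H each → 10
  3 × C: 1 H each → 3
  2 × C: 3 H each → 6
  1 × C: no H
  1 × F: no H
  1 × O: no H
  Total hydrogens = 19.
Molecular formula: C11H19FO

C11H19FO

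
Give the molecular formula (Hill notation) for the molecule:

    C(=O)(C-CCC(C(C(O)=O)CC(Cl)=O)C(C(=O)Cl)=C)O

C12H14Cl2O6

Heavy atoms from the SMILES: 12 C, 2 Cl, 6 O.
Implicit hydrogens by atom environment:
  5 × C: 2 H each → 10
  5 × C: no H
  4 × O: no H
  2 × C: 1 H each → 2
  2 × Cl: no H
  2 × O: 1 H each → 2
  Total hydrogens = 14.
Molecular formula: C12H14Cl2O6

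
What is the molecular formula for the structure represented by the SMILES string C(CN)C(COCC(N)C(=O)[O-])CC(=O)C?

C10H19N2O4-

Heavy atoms from the SMILES: 10 C, 2 N, 4 O.
Implicit hydrogens by atom environment:
  5 × C: 2 H each → 10
  3 × O: no H
  2 × C: 1 H each → 2
  2 × C: no H
  2 × N: 2 H each → 4
  1 × C: 3 H
  1 × O (charge -1): no H
  Total hydrogens = 19.
Net charge -1.
Molecular formula: C10H19N2O4-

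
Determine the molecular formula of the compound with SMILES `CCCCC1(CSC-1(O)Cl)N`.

C7H14ClNOS

Heavy atoms from the SMILES: 7 C, 1 Cl, 1 N, 1 O, 1 S.
Implicit hydrogens by atom environment:
  4 × C: 2 H each → 8
  2 × C: no H
  1 × C: 3 H
  1 × Cl: no H
  1 × N: 2 H
  1 × O: 1 H
  1 × S: no H
  Total hydrogens = 14.
Molecular formula: C7H14ClNOS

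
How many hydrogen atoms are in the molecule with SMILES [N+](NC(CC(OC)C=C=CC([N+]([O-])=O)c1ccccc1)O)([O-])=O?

17

Hydrogens are implicit in SMILES; fill each atom to its normal valence:
  5 × C: 1 H each → 5
  5 × C (aromatic): 1 H each → 5
  3 × O: no H
  2 × N (charge +1): no H
  2 × O (charge -1): no H
  1 × C: 3 H
  1 × C: 2 H
  1 × C: no H
  1 × C (aromatic): no H
  1 × N: 1 H
  1 × O: 1 H
  Total hydrogens = 17.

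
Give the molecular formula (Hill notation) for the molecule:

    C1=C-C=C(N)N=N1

Heavy atoms from the SMILES: 4 C, 3 N.
Implicit hydrogens by atom environment:
  3 × C (aromatic): 1 H each → 3
  2 × N (aromatic): no H
  1 × C (aromatic): no H
  1 × N: 2 H
  Total hydrogens = 5.
Molecular formula: C4H5N3

C4H5N3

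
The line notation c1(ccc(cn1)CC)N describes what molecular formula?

C7H10N2

Heavy atoms from the SMILES: 7 C, 2 N.
Implicit hydrogens by atom environment:
  3 × C (aromatic): 1 H each → 3
  2 × C (aromatic): no H
  1 × C: 3 H
  1 × C: 2 H
  1 × N: 2 H
  1 × N (aromatic): no H
  Total hydrogens = 10.
Molecular formula: C7H10N2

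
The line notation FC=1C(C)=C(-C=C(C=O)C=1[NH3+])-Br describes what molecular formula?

C8H8BrFNO+

Heavy atoms from the SMILES: 1 Br, 8 C, 1 F, 1 N, 1 O.
Implicit hydrogens by atom environment:
  5 × C (aromatic): no H
  1 × Br: no H
  1 × C: 3 H
  1 × C (aromatic): 1 H
  1 × C: 1 H
  1 × F: no H
  1 × N (charge +1): 3 H
  1 × O: no H
  Total hydrogens = 8.
Net charge +1.
Molecular formula: C8H8BrFNO+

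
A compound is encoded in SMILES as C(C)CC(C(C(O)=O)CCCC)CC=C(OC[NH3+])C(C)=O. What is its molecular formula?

C16H30NO4+

Heavy atoms from the SMILES: 16 C, 1 N, 4 O.
Implicit hydrogens by atom environment:
  7 × C: 2 H each → 14
  3 × C: 3 H each → 9
  3 × C: 1 H each → 3
  3 × C: no H
  3 × O: no H
  1 × N (charge +1): 3 H
  1 × O: 1 H
  Total hydrogens = 30.
Net charge +1.
Molecular formula: C16H30NO4+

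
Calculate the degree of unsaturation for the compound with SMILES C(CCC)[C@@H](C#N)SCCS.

Molecular formula from the SMILES: C8H15NS2.
DoU = (2C + 2 + N − H − X)/2 = (2·8 + 2 + 1 − 15 − 0)/2 = 4/2 = 2.
(Structurally: 0 ring(s) + 2 π bond(s) = 2.)

2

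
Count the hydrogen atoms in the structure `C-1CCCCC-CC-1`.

Hydrogens are implicit in SMILES; fill each atom to its normal valence:
  8 × C: 2 H each → 16
  Total hydrogens = 16.

16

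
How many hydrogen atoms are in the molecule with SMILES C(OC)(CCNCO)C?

Hydrogens are implicit in SMILES; fill each atom to its normal valence:
  3 × C: 2 H each → 6
  2 × C: 3 H each → 6
  1 × C: 1 H
  1 × N: 1 H
  1 × O: 1 H
  1 × O: no H
  Total hydrogens = 15.

15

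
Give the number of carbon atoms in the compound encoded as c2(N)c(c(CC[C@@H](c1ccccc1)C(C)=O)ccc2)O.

The symbol for carbon appears 17 times in the SMILES. Lowercase c denotes aromatic carbon and counts toward C.

17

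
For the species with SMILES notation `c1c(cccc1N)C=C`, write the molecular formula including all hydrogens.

Heavy atoms from the SMILES: 8 C, 1 N.
Implicit hydrogens by atom environment:
  4 × C (aromatic): 1 H each → 4
  2 × C (aromatic): no H
  1 × C: 2 H
  1 × C: 1 H
  1 × N: 2 H
  Total hydrogens = 9.
Molecular formula: C8H9N

C8H9N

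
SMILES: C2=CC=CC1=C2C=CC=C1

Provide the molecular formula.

C10H8

Heavy atoms from the SMILES: 10 C.
Implicit hydrogens by atom environment:
  8 × C (aromatic): 1 H each → 8
  2 × C (aromatic): no H
  Total hydrogens = 8.
Molecular formula: C10H8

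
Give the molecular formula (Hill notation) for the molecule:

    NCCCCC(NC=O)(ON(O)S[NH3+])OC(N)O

C7H20N5O5S+

Heavy atoms from the SMILES: 7 C, 5 N, 5 O, 1 S.
Implicit hydrogens by atom environment:
  4 × C: 2 H each → 8
  3 × O: no H
  2 × C: 1 H each → 2
  2 × N: 2 H each → 4
  2 × O: 1 H each → 2
  1 × C: no H
  1 × N (charge +1): 3 H
  1 × N: 1 H
  1 × N: no H
  1 × S: no H
  Total hydrogens = 20.
Net charge +1.
Molecular formula: C7H20N5O5S+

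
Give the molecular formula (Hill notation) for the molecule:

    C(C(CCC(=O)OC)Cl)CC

C8H15ClO2

Heavy atoms from the SMILES: 8 C, 1 Cl, 2 O.
Implicit hydrogens by atom environment:
  4 × C: 2 H each → 8
  2 × C: 3 H each → 6
  2 × O: no H
  1 × C: 1 H
  1 × C: no H
  1 × Cl: no H
  Total hydrogens = 15.
Molecular formula: C8H15ClO2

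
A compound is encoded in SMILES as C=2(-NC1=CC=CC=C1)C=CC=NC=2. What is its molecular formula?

Heavy atoms from the SMILES: 11 C, 2 N.
Implicit hydrogens by atom environment:
  9 × C (aromatic): 1 H each → 9
  2 × C (aromatic): no H
  1 × N: 1 H
  1 × N (aromatic): no H
  Total hydrogens = 10.
Molecular formula: C11H10N2

C11H10N2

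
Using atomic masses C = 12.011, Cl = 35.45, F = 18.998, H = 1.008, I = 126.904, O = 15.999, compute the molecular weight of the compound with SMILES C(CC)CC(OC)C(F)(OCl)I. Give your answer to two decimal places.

Molecular formula: C7H13ClFIO2.
M = 7×12.011 + 1×35.45 + 1×18.998 + 13×1.008 + 1×126.904 + 2×15.999 = 310.53 g/mol.

310.53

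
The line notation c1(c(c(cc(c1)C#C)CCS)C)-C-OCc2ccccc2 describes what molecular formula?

C19H20OS

Heavy atoms from the SMILES: 19 C, 1 O, 1 S.
Implicit hydrogens by atom environment:
  7 × C (aromatic): 1 H each → 7
  5 × C (aromatic): no H
  4 × C: 2 H each → 8
  1 × C: 3 H
  1 × C: 1 H
  1 × C: no H
  1 × O: no H
  1 × S: 1 H
  Total hydrogens = 20.
Molecular formula: C19H20OS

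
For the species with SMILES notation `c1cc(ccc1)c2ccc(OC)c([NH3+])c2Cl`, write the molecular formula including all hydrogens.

Heavy atoms from the SMILES: 13 C, 1 Cl, 1 N, 1 O.
Implicit hydrogens by atom environment:
  7 × C (aromatic): 1 H each → 7
  5 × C (aromatic): no H
  1 × C: 3 H
  1 × Cl: no H
  1 × N (charge +1): 3 H
  1 × O: no H
  Total hydrogens = 13.
Net charge +1.
Molecular formula: C13H13ClNO+

C13H13ClNO+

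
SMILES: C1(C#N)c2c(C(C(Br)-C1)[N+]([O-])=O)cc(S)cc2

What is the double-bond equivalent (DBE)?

8

Molecular formula from the SMILES: C11H9BrN2O2S.
DoU = (2C + 2 + N − H − X)/2 = (2·11 + 2 + 2 − 9 − 1)/2 = 16/2 = 8.
(Structurally: 2 ring(s) + 6 π bond(s) = 8.)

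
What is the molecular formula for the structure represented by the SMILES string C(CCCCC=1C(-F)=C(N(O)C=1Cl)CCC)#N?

Heavy atoms from the SMILES: 12 C, 1 Cl, 1 F, 2 N, 1 O.
Implicit hydrogens by atom environment:
  6 × C: 2 H each → 12
  4 × C (aromatic): no H
  1 × C: 3 H
  1 × C: no H
  1 × Cl: no H
  1 × F: no H
  1 × N (aromatic): no H
  1 × N: no H
  1 × O: 1 H
  Total hydrogens = 16.
Molecular formula: C12H16ClFN2O

C12H16ClFN2O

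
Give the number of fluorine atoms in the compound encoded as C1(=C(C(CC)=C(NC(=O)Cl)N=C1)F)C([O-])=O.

1

The symbol for fluorine appears 1 time in the SMILES.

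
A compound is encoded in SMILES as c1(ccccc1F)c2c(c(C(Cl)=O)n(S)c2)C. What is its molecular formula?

C12H9ClFNOS

Heavy atoms from the SMILES: 12 C, 1 Cl, 1 F, 1 N, 1 O, 1 S.
Implicit hydrogens by atom environment:
  5 × C (aromatic): 1 H each → 5
  5 × C (aromatic): no H
  1 × C: 3 H
  1 × C: no H
  1 × Cl: no H
  1 × F: no H
  1 × N (aromatic): no H
  1 × O: no H
  1 × S: 1 H
  Total hydrogens = 9.
Molecular formula: C12H9ClFNOS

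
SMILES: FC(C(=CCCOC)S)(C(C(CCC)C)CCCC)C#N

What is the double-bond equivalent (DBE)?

Molecular formula from the SMILES: C17H30FNOS.
DoU = (2C + 2 + N − H − X)/2 = (2·17 + 2 + 1 − 30 − 1)/2 = 6/2 = 3.
(Structurally: 0 ring(s) + 3 π bond(s) = 3.)

3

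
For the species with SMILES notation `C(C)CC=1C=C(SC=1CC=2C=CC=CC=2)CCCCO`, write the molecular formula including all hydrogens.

C18H24OS

Heavy atoms from the SMILES: 18 C, 1 O, 1 S.
Implicit hydrogens by atom environment:
  7 × C: 2 H each → 14
  6 × C (aromatic): 1 H each → 6
  4 × C (aromatic): no H
  1 × C: 3 H
  1 × O: 1 H
  1 × S (aromatic): no H
  Total hydrogens = 24.
Molecular formula: C18H24OS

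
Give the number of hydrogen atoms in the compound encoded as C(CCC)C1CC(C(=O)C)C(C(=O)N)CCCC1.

Hydrogens are implicit in SMILES; fill each atom to its normal valence:
  8 × C: 2 H each → 16
  3 × C: 1 H each → 3
  2 × C: 3 H each → 6
  2 × C: no H
  2 × O: no H
  1 × N: 2 H
  Total hydrogens = 27.

27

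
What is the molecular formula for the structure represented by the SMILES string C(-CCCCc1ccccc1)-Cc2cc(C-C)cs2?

C18H24S

Heavy atoms from the SMILES: 18 C, 1 S.
Implicit hydrogens by atom environment:
  7 × C: 2 H each → 14
  7 × C (aromatic): 1 H each → 7
  3 × C (aromatic): no H
  1 × C: 3 H
  1 × S (aromatic): no H
  Total hydrogens = 24.
Molecular formula: C18H24S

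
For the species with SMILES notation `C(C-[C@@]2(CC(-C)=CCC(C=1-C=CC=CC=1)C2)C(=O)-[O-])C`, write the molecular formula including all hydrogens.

C18H23O2-

Heavy atoms from the SMILES: 18 C, 2 O.
Implicit hydrogens by atom environment:
  5 × C: 2 H each → 10
  5 × C (aromatic): 1 H each → 5
  3 × C: no H
  2 × C: 3 H each → 6
  2 × C: 1 H each → 2
  1 × C (aromatic): no H
  1 × O: no H
  1 × O (charge -1): no H
  Total hydrogens = 23.
Net charge -1.
Molecular formula: C18H23O2-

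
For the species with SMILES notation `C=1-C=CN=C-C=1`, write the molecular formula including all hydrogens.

C5H5N

Heavy atoms from the SMILES: 5 C, 1 N.
Implicit hydrogens by atom environment:
  5 × C (aromatic): 1 H each → 5
  1 × N (aromatic): no H
  Total hydrogens = 5.
Molecular formula: C5H5N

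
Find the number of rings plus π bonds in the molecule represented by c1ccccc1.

4

Molecular formula from the SMILES: C6H6.
DoU = (2C + 2 + N − H − X)/2 = (2·6 + 2 + 0 − 6 − 0)/2 = 8/2 = 4.
(Structurally: 1 ring(s) + 3 π bond(s) = 4.)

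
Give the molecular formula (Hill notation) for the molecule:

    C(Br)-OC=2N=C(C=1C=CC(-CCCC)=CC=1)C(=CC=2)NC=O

Heavy atoms from the SMILES: 1 Br, 17 C, 2 N, 2 O.
Implicit hydrogens by atom environment:
  6 × C (aromatic): 1 H each → 6
  5 × C (aromatic): no H
  4 × C: 2 H each → 8
  2 × O: no H
  1 × Br: no H
  1 × C: 3 H
  1 × C: 1 H
  1 × N: 1 H
  1 × N (aromatic): no H
  Total hydrogens = 19.
Molecular formula: C17H19BrN2O2

C17H19BrN2O2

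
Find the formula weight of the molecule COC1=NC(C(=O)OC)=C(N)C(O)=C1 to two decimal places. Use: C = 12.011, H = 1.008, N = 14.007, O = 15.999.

Molecular formula: C8H10N2O4.
M = 8×12.011 + 10×1.008 + 2×14.007 + 4×15.999 = 198.18 g/mol.

198.18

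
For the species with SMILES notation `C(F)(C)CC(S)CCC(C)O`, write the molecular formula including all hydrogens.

Heavy atoms from the SMILES: 8 C, 1 F, 1 O, 1 S.
Implicit hydrogens by atom environment:
  3 × C: 2 H each → 6
  3 × C: 1 H each → 3
  2 × C: 3 H each → 6
  1 × F: no H
  1 × O: 1 H
  1 × S: 1 H
  Total hydrogens = 17.
Molecular formula: C8H17FOS

C8H17FOS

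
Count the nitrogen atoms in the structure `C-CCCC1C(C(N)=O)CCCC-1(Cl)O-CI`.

1

The symbol for nitrogen appears 1 time in the SMILES.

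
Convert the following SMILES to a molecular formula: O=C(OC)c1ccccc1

C8H8O2

Heavy atoms from the SMILES: 8 C, 2 O.
Implicit hydrogens by atom environment:
  5 × C (aromatic): 1 H each → 5
  2 × O: no H
  1 × C: 3 H
  1 × C (aromatic): no H
  1 × C: no H
  Total hydrogens = 8.
Molecular formula: C8H8O2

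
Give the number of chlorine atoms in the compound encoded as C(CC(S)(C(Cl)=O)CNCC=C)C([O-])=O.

1

The symbol for chlorine appears 1 time in the SMILES.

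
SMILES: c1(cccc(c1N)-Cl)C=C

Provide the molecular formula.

Heavy atoms from the SMILES: 8 C, 1 Cl, 1 N.
Implicit hydrogens by atom environment:
  3 × C (aromatic): 1 H each → 3
  3 × C (aromatic): no H
  1 × C: 2 H
  1 × C: 1 H
  1 × Cl: no H
  1 × N: 2 H
  Total hydrogens = 8.
Molecular formula: C8H8ClN

C8H8ClN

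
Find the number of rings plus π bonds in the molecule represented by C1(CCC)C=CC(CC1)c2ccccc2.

6

Molecular formula from the SMILES: C15H20.
DoU = (2C + 2 + N − H − X)/2 = (2·15 + 2 + 0 − 20 − 0)/2 = 12/2 = 6.
(Structurally: 2 ring(s) + 4 π bond(s) = 6.)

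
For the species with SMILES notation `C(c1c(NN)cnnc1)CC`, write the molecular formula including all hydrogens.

C7H12N4

Heavy atoms from the SMILES: 7 C, 4 N.
Implicit hydrogens by atom environment:
  2 × C: 2 H each → 4
  2 × C (aromatic): 1 H each → 2
  2 × C (aromatic): no H
  2 × N (aromatic): no H
  1 × C: 3 H
  1 × N: 2 H
  1 × N: 1 H
  Total hydrogens = 12.
Molecular formula: C7H12N4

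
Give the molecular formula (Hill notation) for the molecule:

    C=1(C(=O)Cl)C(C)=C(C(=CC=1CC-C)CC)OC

Heavy atoms from the SMILES: 14 C, 1 Cl, 2 O.
Implicit hydrogens by atom environment:
  5 × C (aromatic): no H
  4 × C: 3 H each → 12
  3 × C: 2 H each → 6
  2 × O: no H
  1 × C (aromatic): 1 H
  1 × C: no H
  1 × Cl: no H
  Total hydrogens = 19.
Molecular formula: C14H19ClO2

C14H19ClO2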